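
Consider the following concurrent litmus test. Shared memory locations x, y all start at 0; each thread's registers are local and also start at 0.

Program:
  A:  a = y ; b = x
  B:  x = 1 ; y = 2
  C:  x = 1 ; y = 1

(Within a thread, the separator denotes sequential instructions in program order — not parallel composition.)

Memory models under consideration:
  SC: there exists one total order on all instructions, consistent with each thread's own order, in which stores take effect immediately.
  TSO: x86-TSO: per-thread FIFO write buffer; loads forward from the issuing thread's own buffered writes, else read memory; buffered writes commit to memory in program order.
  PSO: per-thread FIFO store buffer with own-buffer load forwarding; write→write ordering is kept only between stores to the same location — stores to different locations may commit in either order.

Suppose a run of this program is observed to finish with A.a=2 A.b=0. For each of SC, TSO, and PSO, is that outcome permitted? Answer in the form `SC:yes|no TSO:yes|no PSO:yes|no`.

SC:no TSO:no PSO:yes

outcome vector order: (A.a,A.b)
under SC → <0 0>; <0 1>; <1 1>; <2 1>
under TSO → <0 0>; <0 1>; <1 1>; <2 1>
under PSO → <0 0>; <0 1>; <1 0>; <1 1>; <2 0>; <2 1>
target <2 0> ∈ {PSO}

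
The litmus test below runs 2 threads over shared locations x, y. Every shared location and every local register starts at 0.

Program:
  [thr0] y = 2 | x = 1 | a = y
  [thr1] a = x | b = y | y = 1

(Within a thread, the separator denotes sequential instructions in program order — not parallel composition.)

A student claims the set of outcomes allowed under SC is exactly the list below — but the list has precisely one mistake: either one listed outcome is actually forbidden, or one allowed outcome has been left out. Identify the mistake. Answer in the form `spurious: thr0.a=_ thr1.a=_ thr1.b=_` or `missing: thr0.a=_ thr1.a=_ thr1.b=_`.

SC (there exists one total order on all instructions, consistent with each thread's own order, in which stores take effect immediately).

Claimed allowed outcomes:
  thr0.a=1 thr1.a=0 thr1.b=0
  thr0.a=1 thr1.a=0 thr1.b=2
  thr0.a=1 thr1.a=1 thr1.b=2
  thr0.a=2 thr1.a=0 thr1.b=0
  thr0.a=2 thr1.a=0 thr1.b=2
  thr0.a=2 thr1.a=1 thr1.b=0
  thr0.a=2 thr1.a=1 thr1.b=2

outcome vector order: (thr0.a,thr1.a,thr1.b)
SC: 6 outcomes — {<1 0 0> <1 0 2> <1 1 2> <2 0 0> <2 0 2> <2 1 2>}
claimed∖SC = {<2 1 0>}

spurious: thr0.a=2 thr1.a=1 thr1.b=0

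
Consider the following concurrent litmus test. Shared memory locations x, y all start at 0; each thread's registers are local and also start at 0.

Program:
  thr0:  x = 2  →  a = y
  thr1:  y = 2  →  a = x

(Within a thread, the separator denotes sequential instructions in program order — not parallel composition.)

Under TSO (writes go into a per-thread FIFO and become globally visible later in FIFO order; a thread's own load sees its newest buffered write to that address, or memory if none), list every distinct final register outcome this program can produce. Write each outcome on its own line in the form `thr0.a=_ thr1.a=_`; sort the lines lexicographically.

thr0.a=0 thr1.a=0
thr0.a=0 thr1.a=2
thr0.a=2 thr1.a=0
thr0.a=2 thr1.a=2

outcome vector order: (thr0.a,thr1.a)
|TSO outcomes| = 4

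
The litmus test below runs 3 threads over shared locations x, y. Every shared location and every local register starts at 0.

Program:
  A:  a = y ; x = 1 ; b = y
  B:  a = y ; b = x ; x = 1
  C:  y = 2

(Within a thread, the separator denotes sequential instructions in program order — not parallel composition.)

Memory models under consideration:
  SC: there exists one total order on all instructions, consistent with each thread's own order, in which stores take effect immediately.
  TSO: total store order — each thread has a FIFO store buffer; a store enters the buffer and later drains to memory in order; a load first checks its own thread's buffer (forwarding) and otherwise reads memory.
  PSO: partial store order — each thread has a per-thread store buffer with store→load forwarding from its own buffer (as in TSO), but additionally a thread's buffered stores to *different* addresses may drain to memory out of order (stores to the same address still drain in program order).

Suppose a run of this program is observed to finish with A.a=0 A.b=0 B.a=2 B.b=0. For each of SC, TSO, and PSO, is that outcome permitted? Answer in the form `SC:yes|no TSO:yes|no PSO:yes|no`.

outcome vector order: (A.a,A.b,B.a,B.b)
SC: 11 outcomes — {<0 0 0 0> <0 0 0 1> <0 0 2 1> <0 2 0 0> <0 2 0 1> <0 2 2 0> <0 2 2 1> <2 2 0 0> <2 2 0 1> <2 2 2 0> <2 2 2 1>}
TSO: 12 outcomes — {<0 0 0 0> <0 0 0 1> <0 0 2 0> <0 0 2 1> <0 2 0 0> <0 2 0 1> <0 2 2 0> <0 2 2 1> <2 2 0 0> <2 2 0 1> <2 2 2 0> <2 2 2 1>}
PSO: 12 outcomes — {<0 0 0 0> <0 0 0 1> <0 0 2 0> <0 0 2 1> <0 2 0 0> <0 2 0 1> <0 2 2 0> <0 2 2 1> <2 2 0 0> <2 2 0 1> <2 2 2 0> <2 2 2 1>}
target <0 0 2 0> ∈ {TSO,PSO}

SC:no TSO:yes PSO:yes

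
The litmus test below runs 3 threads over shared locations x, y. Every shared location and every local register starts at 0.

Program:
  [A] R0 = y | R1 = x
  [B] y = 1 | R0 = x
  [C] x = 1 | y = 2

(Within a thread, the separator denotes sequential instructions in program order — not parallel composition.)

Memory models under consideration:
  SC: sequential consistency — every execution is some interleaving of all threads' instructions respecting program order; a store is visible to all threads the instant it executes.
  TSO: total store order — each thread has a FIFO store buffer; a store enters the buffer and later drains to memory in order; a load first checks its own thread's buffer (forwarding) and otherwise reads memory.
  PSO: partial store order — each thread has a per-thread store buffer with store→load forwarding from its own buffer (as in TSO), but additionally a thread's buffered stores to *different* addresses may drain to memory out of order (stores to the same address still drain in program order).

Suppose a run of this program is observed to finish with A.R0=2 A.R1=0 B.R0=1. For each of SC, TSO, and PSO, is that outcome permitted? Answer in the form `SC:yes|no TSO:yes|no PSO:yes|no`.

SC:no TSO:no PSO:yes

outcome vector order: (A.R0,A.R1,B.R0)
under SC → (0,0,0) (0,0,1) (0,1,0) (0,1,1) (1,0,0) (1,0,1) (1,1,0) (1,1,1) (2,1,0) (2,1,1)
under TSO → (0,0,0) (0,0,1) (0,1,0) (0,1,1) (1,0,0) (1,0,1) (1,1,0) (1,1,1) (2,1,0) (2,1,1)
under PSO → (0,0,0) (0,0,1) (0,1,0) (0,1,1) (1,0,0) (1,0,1) (1,1,0) (1,1,1) (2,0,0) (2,0,1) (2,1,0) (2,1,1)
target (2,0,1) ∈ {PSO}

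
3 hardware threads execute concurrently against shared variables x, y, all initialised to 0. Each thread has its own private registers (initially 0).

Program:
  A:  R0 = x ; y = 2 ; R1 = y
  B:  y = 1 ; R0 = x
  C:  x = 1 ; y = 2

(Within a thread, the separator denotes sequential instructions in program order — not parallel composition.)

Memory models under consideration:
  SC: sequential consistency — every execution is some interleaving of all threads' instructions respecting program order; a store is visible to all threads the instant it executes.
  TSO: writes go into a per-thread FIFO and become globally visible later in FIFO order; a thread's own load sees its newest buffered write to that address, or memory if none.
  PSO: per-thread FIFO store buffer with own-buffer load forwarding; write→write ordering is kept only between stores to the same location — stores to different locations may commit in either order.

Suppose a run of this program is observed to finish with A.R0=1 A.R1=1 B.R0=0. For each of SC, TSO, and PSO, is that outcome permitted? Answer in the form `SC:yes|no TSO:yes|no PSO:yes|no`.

SC:no TSO:yes PSO:yes

outcome vector order: (A.R0,A.R1,B.R0)
[SC] allowed = {<0 1 0>, <0 1 1>, <0 2 0>, <0 2 1>, <1 1 1>, <1 2 0>, <1 2 1>}
[TSO] allowed = {<0 1 0>, <0 1 1>, <0 2 0>, <0 2 1>, <1 1 0>, <1 1 1>, <1 2 0>, <1 2 1>}
[PSO] allowed = {<0 1 0>, <0 1 1>, <0 2 0>, <0 2 1>, <1 1 0>, <1 1 1>, <1 2 0>, <1 2 1>}
target <1 1 0> ∈ {TSO,PSO}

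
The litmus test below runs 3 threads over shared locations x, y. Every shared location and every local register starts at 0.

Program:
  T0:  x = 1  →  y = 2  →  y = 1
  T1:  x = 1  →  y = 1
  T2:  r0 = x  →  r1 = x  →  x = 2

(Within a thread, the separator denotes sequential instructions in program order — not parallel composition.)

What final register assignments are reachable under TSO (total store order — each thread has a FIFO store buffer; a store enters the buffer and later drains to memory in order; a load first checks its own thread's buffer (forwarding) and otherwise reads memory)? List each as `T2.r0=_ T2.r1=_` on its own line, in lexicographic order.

outcome vector order: (T2.r0,T2.r1)
|TSO outcomes| = 3

T2.r0=0 T2.r1=0
T2.r0=0 T2.r1=1
T2.r0=1 T2.r1=1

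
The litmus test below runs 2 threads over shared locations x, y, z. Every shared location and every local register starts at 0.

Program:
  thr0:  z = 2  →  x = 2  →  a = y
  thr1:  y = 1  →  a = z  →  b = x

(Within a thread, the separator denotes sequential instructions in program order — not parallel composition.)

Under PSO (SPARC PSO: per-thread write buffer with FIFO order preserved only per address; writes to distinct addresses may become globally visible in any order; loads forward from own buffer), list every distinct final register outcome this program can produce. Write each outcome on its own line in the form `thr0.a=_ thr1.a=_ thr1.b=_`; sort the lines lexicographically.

outcome vector order: (thr0.a,thr1.a,thr1.b)
|PSO outcomes| = 8

thr0.a=0 thr1.a=0 thr1.b=0
thr0.a=0 thr1.a=0 thr1.b=2
thr0.a=0 thr1.a=2 thr1.b=0
thr0.a=0 thr1.a=2 thr1.b=2
thr0.a=1 thr1.a=0 thr1.b=0
thr0.a=1 thr1.a=0 thr1.b=2
thr0.a=1 thr1.a=2 thr1.b=0
thr0.a=1 thr1.a=2 thr1.b=2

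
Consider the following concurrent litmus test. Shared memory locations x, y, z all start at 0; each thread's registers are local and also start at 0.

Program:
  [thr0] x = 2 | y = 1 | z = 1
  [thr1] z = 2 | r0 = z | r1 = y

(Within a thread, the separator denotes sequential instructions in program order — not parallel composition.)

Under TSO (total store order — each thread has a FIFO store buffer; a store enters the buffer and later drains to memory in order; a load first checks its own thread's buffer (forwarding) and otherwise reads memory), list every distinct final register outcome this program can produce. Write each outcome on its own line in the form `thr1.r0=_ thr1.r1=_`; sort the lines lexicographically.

outcome vector order: (thr1.r0,thr1.r1)
|TSO outcomes| = 3

thr1.r0=1 thr1.r1=1
thr1.r0=2 thr1.r1=0
thr1.r0=2 thr1.r1=1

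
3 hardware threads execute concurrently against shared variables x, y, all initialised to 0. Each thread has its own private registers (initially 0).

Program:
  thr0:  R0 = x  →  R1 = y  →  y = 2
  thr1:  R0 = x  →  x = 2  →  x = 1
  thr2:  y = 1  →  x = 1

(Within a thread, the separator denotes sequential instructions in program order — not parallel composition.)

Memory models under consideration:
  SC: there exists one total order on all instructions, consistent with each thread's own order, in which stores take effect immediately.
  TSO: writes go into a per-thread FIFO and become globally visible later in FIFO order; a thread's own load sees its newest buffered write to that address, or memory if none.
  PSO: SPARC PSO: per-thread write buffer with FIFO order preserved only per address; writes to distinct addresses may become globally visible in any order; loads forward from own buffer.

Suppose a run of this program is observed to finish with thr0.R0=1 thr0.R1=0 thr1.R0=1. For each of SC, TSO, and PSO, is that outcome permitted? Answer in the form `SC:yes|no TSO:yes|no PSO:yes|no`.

outcome vector order: (thr0.R0,thr0.R1,thr1.R0)
SC: 10 outcomes — {(0,0,0), (0,0,1), (0,1,0), (0,1,1), (1,0,0), (1,1,0), (1,1,1), (2,0,0), (2,1,0), (2,1,1)}
TSO: 10 outcomes — {(0,0,0), (0,0,1), (0,1,0), (0,1,1), (1,0,0), (1,1,0), (1,1,1), (2,0,0), (2,1,0), (2,1,1)}
PSO: 12 outcomes — {(0,0,0), (0,0,1), (0,1,0), (0,1,1), (1,0,0), (1,0,1), (1,1,0), (1,1,1), (2,0,0), (2,0,1), (2,1,0), (2,1,1)}
target (1,0,1) ∈ {PSO}

SC:no TSO:no PSO:yes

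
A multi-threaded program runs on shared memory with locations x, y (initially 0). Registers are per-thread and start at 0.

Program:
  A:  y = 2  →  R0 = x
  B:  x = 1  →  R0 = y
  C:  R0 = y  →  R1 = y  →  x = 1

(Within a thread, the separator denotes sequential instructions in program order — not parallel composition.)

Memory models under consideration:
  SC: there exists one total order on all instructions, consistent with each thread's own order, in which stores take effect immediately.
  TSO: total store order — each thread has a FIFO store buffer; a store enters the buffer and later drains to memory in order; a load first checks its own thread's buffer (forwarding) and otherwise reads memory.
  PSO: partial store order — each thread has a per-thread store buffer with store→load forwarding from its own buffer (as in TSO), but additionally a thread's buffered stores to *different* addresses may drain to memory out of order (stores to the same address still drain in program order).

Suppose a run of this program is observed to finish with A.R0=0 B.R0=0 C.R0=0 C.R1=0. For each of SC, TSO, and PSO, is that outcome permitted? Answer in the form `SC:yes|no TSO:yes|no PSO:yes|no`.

SC:no TSO:yes PSO:yes

outcome vector order: (A.R0,B.R0,C.R0,C.R1)
[SC] allowed = {(0,2,0,0); (0,2,0,2); (0,2,2,2); (1,0,0,0); (1,0,0,2); (1,0,2,2); (1,2,0,0); (1,2,0,2); (1,2,2,2)}
[TSO] allowed = {(0,0,0,0); (0,0,0,2); (0,0,2,2); (0,2,0,0); (0,2,0,2); (0,2,2,2); (1,0,0,0); (1,0,0,2); (1,0,2,2); (1,2,0,0); (1,2,0,2); (1,2,2,2)}
[PSO] allowed = {(0,0,0,0); (0,0,0,2); (0,0,2,2); (0,2,0,0); (0,2,0,2); (0,2,2,2); (1,0,0,0); (1,0,0,2); (1,0,2,2); (1,2,0,0); (1,2,0,2); (1,2,2,2)}
target (0,0,0,0) ∈ {TSO,PSO}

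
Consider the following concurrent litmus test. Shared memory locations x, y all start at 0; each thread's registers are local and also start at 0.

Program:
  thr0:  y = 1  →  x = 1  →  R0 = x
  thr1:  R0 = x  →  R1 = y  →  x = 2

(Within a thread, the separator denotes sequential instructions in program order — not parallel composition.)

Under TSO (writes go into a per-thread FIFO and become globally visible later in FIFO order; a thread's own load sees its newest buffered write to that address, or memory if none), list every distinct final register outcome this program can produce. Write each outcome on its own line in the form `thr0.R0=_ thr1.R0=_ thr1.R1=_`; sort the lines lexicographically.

thr0.R0=1 thr1.R0=0 thr1.R1=0
thr0.R0=1 thr1.R0=0 thr1.R1=1
thr0.R0=1 thr1.R0=1 thr1.R1=1
thr0.R0=2 thr1.R0=0 thr1.R1=0
thr0.R0=2 thr1.R0=0 thr1.R1=1
thr0.R0=2 thr1.R0=1 thr1.R1=1

outcome vector order: (thr0.R0,thr1.R0,thr1.R1)
|TSO outcomes| = 6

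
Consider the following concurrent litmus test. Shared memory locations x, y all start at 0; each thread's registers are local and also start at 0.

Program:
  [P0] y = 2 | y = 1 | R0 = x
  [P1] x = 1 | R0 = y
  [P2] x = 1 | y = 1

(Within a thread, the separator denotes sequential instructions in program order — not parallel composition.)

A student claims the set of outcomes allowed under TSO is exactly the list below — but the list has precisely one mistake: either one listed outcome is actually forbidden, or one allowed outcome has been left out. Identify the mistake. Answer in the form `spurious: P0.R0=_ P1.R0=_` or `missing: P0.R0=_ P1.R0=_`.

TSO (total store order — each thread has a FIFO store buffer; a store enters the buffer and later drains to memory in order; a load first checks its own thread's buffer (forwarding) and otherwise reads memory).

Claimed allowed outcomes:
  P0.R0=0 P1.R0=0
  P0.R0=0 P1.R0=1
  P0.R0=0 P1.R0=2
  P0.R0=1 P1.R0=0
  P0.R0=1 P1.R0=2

missing: P0.R0=1 P1.R0=1

outcome vector order: (P0.R0,P1.R0)
under TSO → 0/0; 0/1; 0/2; 1/0; 1/1; 1/2
TSO∖claimed = {1/1}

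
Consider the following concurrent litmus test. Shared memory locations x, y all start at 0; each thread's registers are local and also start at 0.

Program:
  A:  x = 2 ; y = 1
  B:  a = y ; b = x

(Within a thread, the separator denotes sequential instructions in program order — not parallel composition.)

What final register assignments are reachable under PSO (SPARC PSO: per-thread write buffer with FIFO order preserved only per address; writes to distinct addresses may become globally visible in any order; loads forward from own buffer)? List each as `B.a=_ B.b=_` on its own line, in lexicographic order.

outcome vector order: (B.a,B.b)
|PSO outcomes| = 4

B.a=0 B.b=0
B.a=0 B.b=2
B.a=1 B.b=0
B.a=1 B.b=2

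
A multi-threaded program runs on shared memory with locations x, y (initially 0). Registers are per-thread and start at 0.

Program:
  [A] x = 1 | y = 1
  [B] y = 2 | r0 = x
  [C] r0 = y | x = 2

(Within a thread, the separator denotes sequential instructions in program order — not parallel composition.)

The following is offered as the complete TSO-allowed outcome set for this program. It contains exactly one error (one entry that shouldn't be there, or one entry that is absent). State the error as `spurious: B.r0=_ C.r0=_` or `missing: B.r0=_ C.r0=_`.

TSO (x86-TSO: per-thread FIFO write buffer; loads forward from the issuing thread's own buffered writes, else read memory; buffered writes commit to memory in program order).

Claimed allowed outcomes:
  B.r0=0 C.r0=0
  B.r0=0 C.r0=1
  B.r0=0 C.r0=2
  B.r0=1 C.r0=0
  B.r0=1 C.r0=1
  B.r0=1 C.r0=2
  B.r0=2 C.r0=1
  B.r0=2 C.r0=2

missing: B.r0=2 C.r0=0

outcome vector order: (B.r0,C.r0)
[TSO] allowed = {0/0 0/1 0/2 1/0 1/1 1/2 2/0 2/1 2/2}
TSO∖claimed = {2/0}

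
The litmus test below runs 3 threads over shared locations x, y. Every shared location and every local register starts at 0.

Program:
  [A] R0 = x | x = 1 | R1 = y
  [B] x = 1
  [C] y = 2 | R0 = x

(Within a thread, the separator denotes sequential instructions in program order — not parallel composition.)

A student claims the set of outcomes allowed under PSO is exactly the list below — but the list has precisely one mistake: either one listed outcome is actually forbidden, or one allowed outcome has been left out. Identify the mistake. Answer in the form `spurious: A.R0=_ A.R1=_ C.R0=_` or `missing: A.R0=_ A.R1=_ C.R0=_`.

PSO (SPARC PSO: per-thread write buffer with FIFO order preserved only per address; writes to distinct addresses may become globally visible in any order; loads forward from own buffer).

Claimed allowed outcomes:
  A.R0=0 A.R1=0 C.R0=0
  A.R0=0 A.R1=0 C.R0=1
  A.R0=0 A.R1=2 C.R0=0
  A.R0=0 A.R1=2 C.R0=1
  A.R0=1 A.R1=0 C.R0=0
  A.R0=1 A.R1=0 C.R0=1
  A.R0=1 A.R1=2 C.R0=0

missing: A.R0=1 A.R1=2 C.R0=1

outcome vector order: (A.R0,A.R1,C.R0)
PSO (8): 0/0/0 0/0/1 0/2/0 0/2/1 1/0/0 1/0/1 1/2/0 1/2/1
PSO∖claimed = {1/2/1}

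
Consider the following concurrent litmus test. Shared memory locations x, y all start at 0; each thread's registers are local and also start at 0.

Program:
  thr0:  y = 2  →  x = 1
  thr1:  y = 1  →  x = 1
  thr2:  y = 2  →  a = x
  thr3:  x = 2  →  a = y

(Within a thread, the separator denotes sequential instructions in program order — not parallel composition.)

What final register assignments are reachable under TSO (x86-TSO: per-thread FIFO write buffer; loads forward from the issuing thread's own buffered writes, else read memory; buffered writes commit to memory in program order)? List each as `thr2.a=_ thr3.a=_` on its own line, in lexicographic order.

outcome vector order: (thr2.a,thr3.a)
|TSO outcomes| = 9

thr2.a=0 thr3.a=0
thr2.a=0 thr3.a=1
thr2.a=0 thr3.a=2
thr2.a=1 thr3.a=0
thr2.a=1 thr3.a=1
thr2.a=1 thr3.a=2
thr2.a=2 thr3.a=0
thr2.a=2 thr3.a=1
thr2.a=2 thr3.a=2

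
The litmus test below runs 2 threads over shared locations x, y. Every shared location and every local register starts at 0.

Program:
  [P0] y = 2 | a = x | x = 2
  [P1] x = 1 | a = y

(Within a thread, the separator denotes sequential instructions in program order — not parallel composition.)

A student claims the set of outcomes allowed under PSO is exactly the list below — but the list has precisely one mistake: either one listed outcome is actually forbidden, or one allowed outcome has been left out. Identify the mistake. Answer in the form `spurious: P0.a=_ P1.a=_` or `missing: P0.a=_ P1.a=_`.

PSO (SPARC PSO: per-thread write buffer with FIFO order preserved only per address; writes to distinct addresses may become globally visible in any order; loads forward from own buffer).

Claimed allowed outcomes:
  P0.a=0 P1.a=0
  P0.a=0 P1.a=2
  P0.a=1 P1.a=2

outcome vector order: (P0.a,P1.a)
PSO (4): (0,0) (0,2) (1,0) (1,2)
PSO∖claimed = {(1,0)}

missing: P0.a=1 P1.a=0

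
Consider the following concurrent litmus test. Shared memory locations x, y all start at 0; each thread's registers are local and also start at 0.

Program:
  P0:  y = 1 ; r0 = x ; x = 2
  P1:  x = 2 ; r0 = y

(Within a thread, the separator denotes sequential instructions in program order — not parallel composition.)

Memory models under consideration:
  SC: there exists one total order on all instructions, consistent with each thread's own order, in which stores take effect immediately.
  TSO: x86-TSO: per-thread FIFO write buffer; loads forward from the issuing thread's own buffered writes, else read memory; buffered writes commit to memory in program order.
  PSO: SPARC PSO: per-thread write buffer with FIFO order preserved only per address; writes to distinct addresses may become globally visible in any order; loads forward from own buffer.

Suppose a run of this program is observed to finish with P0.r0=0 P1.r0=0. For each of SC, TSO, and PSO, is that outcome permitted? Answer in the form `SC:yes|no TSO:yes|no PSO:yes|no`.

SC:no TSO:yes PSO:yes

outcome vector order: (P0.r0,P1.r0)
under SC → 01, 20, 21
under TSO → 00, 01, 20, 21
under PSO → 00, 01, 20, 21
target 00 ∈ {TSO,PSO}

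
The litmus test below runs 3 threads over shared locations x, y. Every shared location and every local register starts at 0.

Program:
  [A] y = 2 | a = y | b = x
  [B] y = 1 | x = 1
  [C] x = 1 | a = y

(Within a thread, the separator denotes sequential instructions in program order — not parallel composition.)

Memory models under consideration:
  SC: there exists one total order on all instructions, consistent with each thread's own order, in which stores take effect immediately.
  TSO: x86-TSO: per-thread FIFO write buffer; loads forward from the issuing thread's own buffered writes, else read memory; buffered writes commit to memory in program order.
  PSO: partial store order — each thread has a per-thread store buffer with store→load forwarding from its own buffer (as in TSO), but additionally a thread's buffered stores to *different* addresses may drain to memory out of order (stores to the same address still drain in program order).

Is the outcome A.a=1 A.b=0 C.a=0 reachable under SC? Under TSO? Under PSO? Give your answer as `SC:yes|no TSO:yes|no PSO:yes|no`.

outcome vector order: (A.a,A.b,C.a)
under SC → <1 0 1>; <1 1 0>; <1 1 1>; <1 1 2>; <2 0 1>; <2 0 2>; <2 1 0>; <2 1 1>; <2 1 2>
under TSO → <1 0 0>; <1 0 1>; <1 0 2>; <1 1 0>; <1 1 1>; <1 1 2>; <2 0 0>; <2 0 1>; <2 0 2>; <2 1 0>; <2 1 1>; <2 1 2>
under PSO → <1 0 0>; <1 0 1>; <1 0 2>; <1 1 0>; <1 1 1>; <1 1 2>; <2 0 0>; <2 0 1>; <2 0 2>; <2 1 0>; <2 1 1>; <2 1 2>
target <1 0 0> ∈ {TSO,PSO}

SC:no TSO:yes PSO:yes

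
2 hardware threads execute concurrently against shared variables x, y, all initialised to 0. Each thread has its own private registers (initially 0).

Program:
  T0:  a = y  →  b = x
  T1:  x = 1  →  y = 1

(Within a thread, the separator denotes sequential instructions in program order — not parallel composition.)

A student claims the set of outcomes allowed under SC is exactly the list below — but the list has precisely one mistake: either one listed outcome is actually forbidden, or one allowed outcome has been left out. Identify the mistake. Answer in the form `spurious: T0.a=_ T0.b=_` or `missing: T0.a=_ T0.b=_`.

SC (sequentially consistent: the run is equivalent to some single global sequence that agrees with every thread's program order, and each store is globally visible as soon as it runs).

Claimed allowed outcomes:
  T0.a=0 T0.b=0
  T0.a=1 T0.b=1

missing: T0.a=0 T0.b=1

outcome vector order: (T0.a,T0.b)
SC (3): <0 0> <0 1> <1 1>
SC∖claimed = {<0 1>}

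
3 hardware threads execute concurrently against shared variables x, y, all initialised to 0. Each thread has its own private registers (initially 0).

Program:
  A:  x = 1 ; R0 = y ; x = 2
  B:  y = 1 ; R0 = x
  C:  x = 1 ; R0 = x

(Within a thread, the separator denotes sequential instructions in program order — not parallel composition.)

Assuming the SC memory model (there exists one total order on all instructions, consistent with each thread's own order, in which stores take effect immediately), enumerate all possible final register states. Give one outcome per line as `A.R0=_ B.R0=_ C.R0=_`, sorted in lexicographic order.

outcome vector order: (A.R0,B.R0,C.R0)
|SC outcomes| = 10

A.R0=0 B.R0=1 C.R0=1
A.R0=0 B.R0=1 C.R0=2
A.R0=0 B.R0=2 C.R0=1
A.R0=0 B.R0=2 C.R0=2
A.R0=1 B.R0=0 C.R0=1
A.R0=1 B.R0=0 C.R0=2
A.R0=1 B.R0=1 C.R0=1
A.R0=1 B.R0=1 C.R0=2
A.R0=1 B.R0=2 C.R0=1
A.R0=1 B.R0=2 C.R0=2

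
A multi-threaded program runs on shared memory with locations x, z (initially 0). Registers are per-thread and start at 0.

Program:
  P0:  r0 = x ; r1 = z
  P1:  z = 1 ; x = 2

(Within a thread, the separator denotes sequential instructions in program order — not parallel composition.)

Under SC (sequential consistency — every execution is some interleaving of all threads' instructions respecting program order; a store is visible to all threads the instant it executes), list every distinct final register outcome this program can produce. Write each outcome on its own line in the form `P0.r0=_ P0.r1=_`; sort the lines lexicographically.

P0.r0=0 P0.r1=0
P0.r0=0 P0.r1=1
P0.r0=2 P0.r1=1

outcome vector order: (P0.r0,P0.r1)
|SC outcomes| = 3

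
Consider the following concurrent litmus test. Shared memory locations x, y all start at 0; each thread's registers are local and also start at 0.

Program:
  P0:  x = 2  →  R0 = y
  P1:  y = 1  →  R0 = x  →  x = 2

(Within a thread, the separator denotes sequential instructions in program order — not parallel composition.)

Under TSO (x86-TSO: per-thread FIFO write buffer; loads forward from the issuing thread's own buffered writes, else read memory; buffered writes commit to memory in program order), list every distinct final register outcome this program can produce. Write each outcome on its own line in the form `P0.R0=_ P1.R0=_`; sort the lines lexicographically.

P0.R0=0 P1.R0=0
P0.R0=0 P1.R0=2
P0.R0=1 P1.R0=0
P0.R0=1 P1.R0=2

outcome vector order: (P0.R0,P1.R0)
|TSO outcomes| = 4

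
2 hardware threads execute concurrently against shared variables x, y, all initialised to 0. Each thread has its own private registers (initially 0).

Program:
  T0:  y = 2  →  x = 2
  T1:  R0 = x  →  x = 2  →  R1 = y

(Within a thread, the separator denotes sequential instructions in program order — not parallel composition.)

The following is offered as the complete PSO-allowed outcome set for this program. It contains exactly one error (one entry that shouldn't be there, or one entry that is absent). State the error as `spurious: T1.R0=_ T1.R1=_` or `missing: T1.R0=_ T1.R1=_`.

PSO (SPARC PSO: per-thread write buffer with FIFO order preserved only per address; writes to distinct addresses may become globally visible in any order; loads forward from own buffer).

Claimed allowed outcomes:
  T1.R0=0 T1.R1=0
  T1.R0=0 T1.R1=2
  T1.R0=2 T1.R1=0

missing: T1.R0=2 T1.R1=2

outcome vector order: (T1.R0,T1.R1)
[PSO] allowed = {00 02 20 22}
PSO∖claimed = {22}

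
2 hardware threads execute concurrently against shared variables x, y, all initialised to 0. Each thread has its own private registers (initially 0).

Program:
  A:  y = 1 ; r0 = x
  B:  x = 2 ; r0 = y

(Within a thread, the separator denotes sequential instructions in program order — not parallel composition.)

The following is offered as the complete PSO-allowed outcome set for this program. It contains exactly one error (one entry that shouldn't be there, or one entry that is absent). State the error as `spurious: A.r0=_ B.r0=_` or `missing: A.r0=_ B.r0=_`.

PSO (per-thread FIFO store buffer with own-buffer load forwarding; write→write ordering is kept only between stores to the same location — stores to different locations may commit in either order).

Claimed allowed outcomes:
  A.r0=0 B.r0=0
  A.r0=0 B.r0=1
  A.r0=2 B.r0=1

outcome vector order: (A.r0,B.r0)
PSO (4): <0 0>; <0 1>; <2 0>; <2 1>
PSO∖claimed = {<2 0>}

missing: A.r0=2 B.r0=0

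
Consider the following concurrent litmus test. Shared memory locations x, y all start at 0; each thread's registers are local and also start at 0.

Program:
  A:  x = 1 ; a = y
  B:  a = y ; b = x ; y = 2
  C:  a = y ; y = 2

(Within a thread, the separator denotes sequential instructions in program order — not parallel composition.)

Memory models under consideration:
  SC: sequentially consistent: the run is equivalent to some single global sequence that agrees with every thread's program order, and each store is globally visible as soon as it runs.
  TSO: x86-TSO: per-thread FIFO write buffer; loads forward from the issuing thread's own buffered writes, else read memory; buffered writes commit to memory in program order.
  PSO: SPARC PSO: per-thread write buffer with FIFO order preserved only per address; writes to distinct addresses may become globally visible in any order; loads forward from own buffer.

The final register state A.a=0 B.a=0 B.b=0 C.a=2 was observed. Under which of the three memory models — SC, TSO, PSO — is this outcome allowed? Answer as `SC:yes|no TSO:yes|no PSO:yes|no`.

outcome vector order: (A.a,B.a,B.b,C.a)
under SC → 0000 0002 0010 0012 0210 2000 2002 2010 2012 2200 2210
under TSO → 0000 0002 0010 0012 0200 0210 2000 2002 2010 2012 2200 2210
under PSO → 0000 0002 0010 0012 0200 0210 2000 2002 2010 2012 2200 2210
target 0002 ∈ {SC,TSO,PSO}

SC:yes TSO:yes PSO:yes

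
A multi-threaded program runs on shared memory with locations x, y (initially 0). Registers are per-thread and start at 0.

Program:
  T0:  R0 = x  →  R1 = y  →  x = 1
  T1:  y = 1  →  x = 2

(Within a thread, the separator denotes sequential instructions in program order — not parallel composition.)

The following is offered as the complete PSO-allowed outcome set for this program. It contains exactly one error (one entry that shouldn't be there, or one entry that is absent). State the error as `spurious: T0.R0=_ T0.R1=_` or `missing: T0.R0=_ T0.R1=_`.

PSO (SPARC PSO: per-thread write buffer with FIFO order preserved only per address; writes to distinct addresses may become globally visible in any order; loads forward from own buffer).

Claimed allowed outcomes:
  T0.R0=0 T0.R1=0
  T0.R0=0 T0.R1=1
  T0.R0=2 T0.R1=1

outcome vector order: (T0.R0,T0.R1)
PSO: 4 outcomes — {(0,0) (0,1) (2,0) (2,1)}
PSO∖claimed = {(2,0)}

missing: T0.R0=2 T0.R1=0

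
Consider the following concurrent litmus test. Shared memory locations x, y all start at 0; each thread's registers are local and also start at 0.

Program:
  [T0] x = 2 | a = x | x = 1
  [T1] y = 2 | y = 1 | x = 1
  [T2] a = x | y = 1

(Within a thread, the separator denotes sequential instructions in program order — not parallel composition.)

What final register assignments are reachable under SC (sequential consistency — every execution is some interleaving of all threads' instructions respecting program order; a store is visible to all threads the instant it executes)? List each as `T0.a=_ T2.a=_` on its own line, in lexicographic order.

T0.a=1 T2.a=0
T0.a=1 T2.a=1
T0.a=1 T2.a=2
T0.a=2 T2.a=0
T0.a=2 T2.a=1
T0.a=2 T2.a=2

outcome vector order: (T0.a,T2.a)
|SC outcomes| = 6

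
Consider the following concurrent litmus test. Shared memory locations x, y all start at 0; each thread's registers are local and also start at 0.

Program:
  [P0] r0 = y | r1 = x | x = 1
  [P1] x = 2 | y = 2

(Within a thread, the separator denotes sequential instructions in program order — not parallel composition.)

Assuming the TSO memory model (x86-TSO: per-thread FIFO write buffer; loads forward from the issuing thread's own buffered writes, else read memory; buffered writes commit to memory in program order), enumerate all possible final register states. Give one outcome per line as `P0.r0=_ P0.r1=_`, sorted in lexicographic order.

outcome vector order: (P0.r0,P0.r1)
|TSO outcomes| = 3

P0.r0=0 P0.r1=0
P0.r0=0 P0.r1=2
P0.r0=2 P0.r1=2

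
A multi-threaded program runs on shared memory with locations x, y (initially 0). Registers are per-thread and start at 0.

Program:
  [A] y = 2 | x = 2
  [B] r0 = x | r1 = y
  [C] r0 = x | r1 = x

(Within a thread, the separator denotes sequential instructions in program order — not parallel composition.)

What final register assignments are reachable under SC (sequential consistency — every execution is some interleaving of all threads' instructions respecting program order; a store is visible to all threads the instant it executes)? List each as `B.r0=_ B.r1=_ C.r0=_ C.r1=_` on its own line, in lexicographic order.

B.r0=0 B.r1=0 C.r0=0 C.r1=0
B.r0=0 B.r1=0 C.r0=0 C.r1=2
B.r0=0 B.r1=0 C.r0=2 C.r1=2
B.r0=0 B.r1=2 C.r0=0 C.r1=0
B.r0=0 B.r1=2 C.r0=0 C.r1=2
B.r0=0 B.r1=2 C.r0=2 C.r1=2
B.r0=2 B.r1=2 C.r0=0 C.r1=0
B.r0=2 B.r1=2 C.r0=0 C.r1=2
B.r0=2 B.r1=2 C.r0=2 C.r1=2

outcome vector order: (B.r0,B.r1,C.r0,C.r1)
|SC outcomes| = 9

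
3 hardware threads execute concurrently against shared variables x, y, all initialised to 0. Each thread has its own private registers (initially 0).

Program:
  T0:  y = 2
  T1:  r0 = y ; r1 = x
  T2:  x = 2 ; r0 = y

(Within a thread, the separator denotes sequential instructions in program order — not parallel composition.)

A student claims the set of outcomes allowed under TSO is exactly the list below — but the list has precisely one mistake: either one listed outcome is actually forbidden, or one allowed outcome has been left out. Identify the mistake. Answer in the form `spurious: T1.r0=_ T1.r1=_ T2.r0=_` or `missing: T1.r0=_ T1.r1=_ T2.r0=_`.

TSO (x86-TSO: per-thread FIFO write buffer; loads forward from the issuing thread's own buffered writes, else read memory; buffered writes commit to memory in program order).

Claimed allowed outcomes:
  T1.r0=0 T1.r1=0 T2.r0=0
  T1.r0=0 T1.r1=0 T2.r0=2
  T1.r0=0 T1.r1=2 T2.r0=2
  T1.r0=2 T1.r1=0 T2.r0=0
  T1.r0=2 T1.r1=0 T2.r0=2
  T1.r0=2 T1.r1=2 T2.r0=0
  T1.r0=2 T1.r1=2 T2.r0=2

missing: T1.r0=0 T1.r1=2 T2.r0=0

outcome vector order: (T1.r0,T1.r1,T2.r0)
TSO: 8 outcomes — {000; 002; 020; 022; 200; 202; 220; 222}
TSO∖claimed = {020}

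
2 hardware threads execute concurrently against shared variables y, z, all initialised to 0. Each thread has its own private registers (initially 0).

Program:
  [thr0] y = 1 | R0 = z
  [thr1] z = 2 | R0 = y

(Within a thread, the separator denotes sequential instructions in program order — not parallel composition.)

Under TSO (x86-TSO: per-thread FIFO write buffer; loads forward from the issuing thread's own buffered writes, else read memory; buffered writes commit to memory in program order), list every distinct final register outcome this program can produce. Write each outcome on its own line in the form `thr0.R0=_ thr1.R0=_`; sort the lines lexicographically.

thr0.R0=0 thr1.R0=0
thr0.R0=0 thr1.R0=1
thr0.R0=2 thr1.R0=0
thr0.R0=2 thr1.R0=1

outcome vector order: (thr0.R0,thr1.R0)
|TSO outcomes| = 4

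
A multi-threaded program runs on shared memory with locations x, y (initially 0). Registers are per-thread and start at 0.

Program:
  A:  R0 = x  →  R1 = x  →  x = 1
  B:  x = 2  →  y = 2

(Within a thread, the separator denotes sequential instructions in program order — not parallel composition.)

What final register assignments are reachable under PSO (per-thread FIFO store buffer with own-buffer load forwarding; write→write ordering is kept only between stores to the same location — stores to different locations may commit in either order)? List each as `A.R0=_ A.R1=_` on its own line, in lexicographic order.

outcome vector order: (A.R0,A.R1)
|PSO outcomes| = 3

A.R0=0 A.R1=0
A.R0=0 A.R1=2
A.R0=2 A.R1=2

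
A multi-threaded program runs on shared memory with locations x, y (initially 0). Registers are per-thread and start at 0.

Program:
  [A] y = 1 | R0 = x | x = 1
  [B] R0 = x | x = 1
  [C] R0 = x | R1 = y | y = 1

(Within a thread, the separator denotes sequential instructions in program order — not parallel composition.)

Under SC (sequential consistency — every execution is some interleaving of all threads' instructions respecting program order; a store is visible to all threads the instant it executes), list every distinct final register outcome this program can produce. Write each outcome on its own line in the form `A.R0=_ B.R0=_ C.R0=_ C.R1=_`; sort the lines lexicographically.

outcome vector order: (A.R0,B.R0,C.R0,C.R1)
|SC outcomes| = 10

A.R0=0 B.R0=0 C.R0=0 C.R1=0
A.R0=0 B.R0=0 C.R0=0 C.R1=1
A.R0=0 B.R0=0 C.R0=1 C.R1=1
A.R0=0 B.R0=1 C.R0=0 C.R1=0
A.R0=0 B.R0=1 C.R0=0 C.R1=1
A.R0=0 B.R0=1 C.R0=1 C.R1=1
A.R0=1 B.R0=0 C.R0=0 C.R1=0
A.R0=1 B.R0=0 C.R0=0 C.R1=1
A.R0=1 B.R0=0 C.R0=1 C.R1=0
A.R0=1 B.R0=0 C.R0=1 C.R1=1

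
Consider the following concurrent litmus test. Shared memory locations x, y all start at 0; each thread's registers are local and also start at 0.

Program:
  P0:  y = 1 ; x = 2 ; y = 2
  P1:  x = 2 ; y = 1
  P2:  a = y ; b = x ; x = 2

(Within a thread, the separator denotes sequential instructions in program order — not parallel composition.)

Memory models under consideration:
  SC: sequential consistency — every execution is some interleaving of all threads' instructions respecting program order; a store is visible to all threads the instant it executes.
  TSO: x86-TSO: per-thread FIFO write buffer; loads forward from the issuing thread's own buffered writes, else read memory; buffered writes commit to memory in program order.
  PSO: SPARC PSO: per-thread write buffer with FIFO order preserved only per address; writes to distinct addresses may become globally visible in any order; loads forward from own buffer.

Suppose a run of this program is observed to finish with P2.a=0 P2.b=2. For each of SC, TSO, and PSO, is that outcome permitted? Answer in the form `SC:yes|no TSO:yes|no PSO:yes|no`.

outcome vector order: (P2.a,P2.b)
SC (5): (0,0) (0,2) (1,0) (1,2) (2,2)
TSO (5): (0,0) (0,2) (1,0) (1,2) (2,2)
PSO (6): (0,0) (0,2) (1,0) (1,2) (2,0) (2,2)
target (0,2) ∈ {SC,TSO,PSO}

SC:yes TSO:yes PSO:yes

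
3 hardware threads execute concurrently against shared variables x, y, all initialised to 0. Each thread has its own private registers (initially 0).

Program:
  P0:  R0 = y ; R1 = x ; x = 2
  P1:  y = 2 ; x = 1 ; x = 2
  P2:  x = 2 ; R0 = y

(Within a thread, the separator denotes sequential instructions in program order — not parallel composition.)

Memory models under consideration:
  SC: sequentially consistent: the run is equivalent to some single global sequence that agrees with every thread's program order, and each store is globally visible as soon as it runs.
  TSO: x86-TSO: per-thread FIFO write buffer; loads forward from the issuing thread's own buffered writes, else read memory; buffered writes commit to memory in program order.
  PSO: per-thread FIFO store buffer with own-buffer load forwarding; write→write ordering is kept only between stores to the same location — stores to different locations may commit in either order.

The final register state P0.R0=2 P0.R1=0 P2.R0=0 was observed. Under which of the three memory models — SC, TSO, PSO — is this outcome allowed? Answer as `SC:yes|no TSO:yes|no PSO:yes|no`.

outcome vector order: (P0.R0,P0.R1,P2.R0)
SC: 11 outcomes — {0/0/0, 0/0/2, 0/1/0, 0/1/2, 0/2/0, 0/2/2, 2/0/2, 2/1/0, 2/1/2, 2/2/0, 2/2/2}
TSO: 12 outcomes — {0/0/0, 0/0/2, 0/1/0, 0/1/2, 0/2/0, 0/2/2, 2/0/0, 2/0/2, 2/1/0, 2/1/2, 2/2/0, 2/2/2}
PSO: 12 outcomes — {0/0/0, 0/0/2, 0/1/0, 0/1/2, 0/2/0, 0/2/2, 2/0/0, 2/0/2, 2/1/0, 2/1/2, 2/2/0, 2/2/2}
target 2/0/0 ∈ {TSO,PSO}

SC:no TSO:yes PSO:yes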